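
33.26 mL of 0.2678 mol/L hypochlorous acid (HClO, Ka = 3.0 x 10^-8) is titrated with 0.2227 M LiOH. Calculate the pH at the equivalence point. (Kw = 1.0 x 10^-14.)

10.30

n(HClO) = 0.2678 x 0.03326 = 0.008907 mol; V(LiOH) at equivalence = 0.008907/0.2227 = 0.04000 L.
At equivalence all the acid is converted to ClO-; total volume = 0.03326 + 0.04000 = 0.07326 L, so [ClO-] = 0.008907/0.07326 = 0.1216 M.
Kb = Kw/Ka = 1.0e-14 / 3.0 x 10^-8 = 3.33e-7.
[OH^-] = sqrt(Kb x [ClO-]) = sqrt(3.33e-7 x 0.1216) = 0.000201 M.
pOH = 3.70, so pH = 14.00 - 3.70 = 10.30.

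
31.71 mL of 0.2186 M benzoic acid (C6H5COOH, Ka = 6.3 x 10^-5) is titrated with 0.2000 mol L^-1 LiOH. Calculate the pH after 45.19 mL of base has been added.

12.44

n(acid) = 0.2186 x 0.03171 = 0.006932 mol; n(LiOH) added = 0.2000 x 0.04519 = 0.009038 mol.
Base is in excess by 0.009038 - 0.006932 = 0.002106 mol in a total volume of 0.07690 L.
[OH^-] = 0.002106/0.07690 = 0.02739 M, so pOH = 1.56 and pH = 14.00 - 1.56 = 12.44.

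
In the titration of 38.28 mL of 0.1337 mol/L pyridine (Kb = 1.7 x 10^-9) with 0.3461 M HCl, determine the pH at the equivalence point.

3.12

n(C5H5N) = 0.1337 x 0.03828 = 0.005118 mol; V(HCl) at equivalence = 0.005118/0.3461 = 0.01479 L.
At equivalence the base is fully converted to C5H5NH+; total volume = 0.05307 L, so [C5H5NH+] = 0.005118/0.05307 = 0.09644 M.
Ka(C5H5NH+) = Kw/Kb = 1.0e-14 / 1.7 x 10^-9 = 5.88e-6.
[H^+] = sqrt(Ka x [C5H5NH+]) = sqrt(5.88e-6 x 0.09644) = 0.000753 M.
pH = -log(0.000753) = 3.12.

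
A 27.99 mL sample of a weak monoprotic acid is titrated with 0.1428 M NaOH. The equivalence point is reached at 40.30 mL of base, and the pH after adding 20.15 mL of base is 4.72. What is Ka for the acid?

20.15 mL is half of the equivalence volume, so this is the half-equivalence point where [HA] = [A^-].
At half-equivalence pH = pKa, so pKa = 4.72.
Ka = 10^(-4.72) = 1.9 x 10^-5.

1.9 x 10^-5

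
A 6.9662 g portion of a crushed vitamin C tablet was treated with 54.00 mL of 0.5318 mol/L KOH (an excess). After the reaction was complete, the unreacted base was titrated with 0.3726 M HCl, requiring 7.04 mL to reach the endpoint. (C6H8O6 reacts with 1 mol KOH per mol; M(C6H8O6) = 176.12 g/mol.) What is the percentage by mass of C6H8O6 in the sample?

66.0%

Total n(KOH) added = 0.5318 x 0.05400 = 0.02872 mol.
n(HCl) used = 0.3726 x 0.007040 = 0.002623 mol, which equals the excess n(KOH).
So n(KOH) consumed by the sample = 0.02872 - 0.002623 = 0.02609 mol.
n(C6H8O6) = 0.02609 / 1 = 0.02609 mol.
mass C6H8O6 = 0.02609 x 176.12 = 4.596 g, so %C6H8O6 = 4.596/6.9662 x 100 = 66.0%.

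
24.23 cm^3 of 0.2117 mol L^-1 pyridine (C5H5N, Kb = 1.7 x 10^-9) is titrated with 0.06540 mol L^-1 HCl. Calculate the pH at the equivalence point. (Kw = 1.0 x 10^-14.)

n(C5H5N) = 0.2117 x 0.02423 = 0.005129 mol; V(HCl) at equivalence = 0.005129/0.06540 = 0.07843 L.
At equivalence the base is fully converted to C5H5NH+; total volume = 0.1027 L, so [C5H5NH+] = 0.005129/0.1027 = 0.04996 M.
Ka(C5H5NH+) = Kw/Kb = 1.0e-14 / 1.7 x 10^-9 = 5.88e-6.
[H^+] = sqrt(Ka x [C5H5NH+]) = sqrt(5.88e-6 x 0.04996) = 0.000542 M.
pH = -log(0.000542) = 3.27.

3.27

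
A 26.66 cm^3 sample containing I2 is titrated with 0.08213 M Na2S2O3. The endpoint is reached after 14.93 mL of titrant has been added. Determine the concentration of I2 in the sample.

0.0230 M

n(Na2S2O3) = 0.08213 x 0.01493 = 0.001226 mol.
From the balanced equation, 2 mol Na2S2O3 reacts with 1 mol I2, so n(I2) = 0.001226 x 1/2 = 0.0006131 mol.
[I2] = 0.0006131 / 0.02666 L = 0.0230 M.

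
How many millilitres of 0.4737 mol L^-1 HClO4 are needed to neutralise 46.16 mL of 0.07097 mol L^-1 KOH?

n(KOH) = 0.07097 mol/L x 0.04616 L = 0.003276 mol.
At equivalence n(HClO4) = n(KOH) = 0.003276 mol.
V(HClO4) = 0.003276 / 0.4737 = 0.006916 L = 6.92 mL.

6.92 mL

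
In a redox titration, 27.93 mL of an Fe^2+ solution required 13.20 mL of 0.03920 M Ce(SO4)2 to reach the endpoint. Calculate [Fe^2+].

n(Ce(SO4)2) = 0.03920 x 0.01320 = 0.0005174 mol.
From the balanced equation, 1 mol Ce(SO4)2 reacts with 1 mol Fe^2+, so n(Fe^2+) = 0.0005174 x 1/1 = 0.0005174 mol.
[Fe^2+] = 0.0005174 / 0.02793 L = 0.0185 M.

0.0185 M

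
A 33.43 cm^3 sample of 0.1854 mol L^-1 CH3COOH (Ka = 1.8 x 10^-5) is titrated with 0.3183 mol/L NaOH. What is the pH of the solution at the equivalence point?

n(CH3COOH) = 0.1854 x 0.03343 = 0.006198 mol; V(NaOH) at equivalence = 0.006198/0.3183 = 0.01947 L.
At equivalence all the acid is converted to CH3COO-; total volume = 0.03343 + 0.01947 = 0.05290 L, so [CH3COO-] = 0.006198/0.05290 = 0.1172 M.
Kb = Kw/Ka = 1.0e-14 / 1.8 x 10^-5 = 5.56e-10.
[OH^-] = sqrt(Kb x [CH3COO-]) = sqrt(5.56e-10 x 0.1172) = 8.07e-6 M.
pOH = 5.09, so pH = 14.00 - 5.09 = 8.91.

8.91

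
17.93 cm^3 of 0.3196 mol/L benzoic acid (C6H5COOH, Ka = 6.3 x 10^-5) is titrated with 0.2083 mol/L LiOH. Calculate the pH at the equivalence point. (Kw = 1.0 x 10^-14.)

n(C6H5COOH) = 0.3196 x 0.01793 = 0.005730 mol; V(LiOH) at equivalence = 0.005730/0.2083 = 0.02751 L.
At equivalence all the acid is converted to C6H5COO-; total volume = 0.01793 + 0.02751 = 0.04544 L, so [C6H5COO-] = 0.005730/0.04544 = 0.1261 M.
Kb = Kw/Ka = 1.0e-14 / 6.3 x 10^-5 = 1.59e-10.
[OH^-] = sqrt(Kb x [C6H5COO-]) = sqrt(1.59e-10 x 0.1261) = 4.47e-6 M.
pOH = 5.35, so pH = 14.00 - 5.35 = 8.65.

8.65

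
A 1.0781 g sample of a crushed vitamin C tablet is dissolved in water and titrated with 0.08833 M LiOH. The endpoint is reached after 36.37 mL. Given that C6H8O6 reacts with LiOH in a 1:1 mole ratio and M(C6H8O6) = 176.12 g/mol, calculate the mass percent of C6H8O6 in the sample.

52.5%

n(LiOH) = 0.08833 x 0.03637 = 0.003213 mol.
n(C6H8O6) = 0.003213 / 1 = 0.003213 mol.
mass of C6H8O6 = 0.003213 x 176.12 = 0.5658 g.
% purity = 0.5658 / 1.0781 x 100 = 52.5%.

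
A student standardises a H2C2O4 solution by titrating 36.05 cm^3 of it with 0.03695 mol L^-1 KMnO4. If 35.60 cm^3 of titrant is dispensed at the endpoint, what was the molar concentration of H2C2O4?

n(KMnO4) = 0.03695 x 0.03560 = 0.001315 mol.
From the balanced equation, 2 mol KMnO4 reacts with 5 mol H2C2O4, so n(H2C2O4) = 0.001315 x 5/2 = 0.003289 mol.
[H2C2O4] = 0.003289 / 0.03605 L = 0.0912 M.

0.0912 M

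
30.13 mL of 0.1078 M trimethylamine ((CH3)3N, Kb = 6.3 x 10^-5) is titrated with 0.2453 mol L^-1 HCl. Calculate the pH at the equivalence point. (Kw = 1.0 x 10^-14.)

5.46

n((CH3)3N) = 0.1078 x 0.03013 = 0.003248 mol; V(HCl) at equivalence = 0.003248/0.2453 = 0.01324 L.
At equivalence the base is fully converted to (CH3)3NH+; total volume = 0.04337 L, so [(CH3)3NH+] = 0.003248/0.04337 = 0.07489 M.
Ka((CH3)3NH+) = Kw/Kb = 1.0e-14 / 6.3 x 10^-5 = 1.59e-10.
[H^+] = sqrt(Ka x [(CH3)3NH+]) = sqrt(1.59e-10 x 0.07489) = 3.45e-6 M.
pH = -log(3.45e-6) = 5.46.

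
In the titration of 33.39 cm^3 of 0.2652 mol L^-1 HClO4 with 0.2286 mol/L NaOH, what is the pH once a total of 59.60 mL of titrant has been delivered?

12.71

n(acid) = 0.2652 x 0.03339 = 0.008855 mol; n(NaOH) added = 0.2286 x 0.05960 = 0.01362 mol.
Base is in excess by 0.01362 - 0.008855 = 0.004770 mol in a total volume of 0.09299 L.
[OH^-] = 0.004770/0.09299 = 0.05129 M, so pOH = 1.29 and pH = 14.00 - 1.29 = 12.71.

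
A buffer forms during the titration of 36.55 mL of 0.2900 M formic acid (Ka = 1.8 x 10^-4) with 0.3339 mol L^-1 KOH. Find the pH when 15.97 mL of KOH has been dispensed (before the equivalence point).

3.75

Initial n(HCOOH) = 0.2900 x 0.03655 = 0.01060 mol.
n(KOH) added = 0.3339 x 0.01597 = 0.005332 mol, converting that many moles of HCOOH to HCOO-.
Remaining n(HCOOH) = 0.005267 mol; n(HCOO-) = 0.005332 mol.
By Henderson-Hasselbalch, pH = pKa + log([A^-]/[HA]) = 3.74 + log(0.005332/0.005267) = 3.74 + (+0.01) = 3.75.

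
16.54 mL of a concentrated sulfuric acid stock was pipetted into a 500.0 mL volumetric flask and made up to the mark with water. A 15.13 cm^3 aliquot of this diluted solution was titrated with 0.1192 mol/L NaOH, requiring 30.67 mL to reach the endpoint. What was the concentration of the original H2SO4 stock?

n(NaOH) = 0.1192 x 0.03067 = 0.003656 mol.
n(H2SO4) in the aliquot = 0.003656 x 1/2 = 0.001828 mol.
[diluted H2SO4] = 0.001828 / 0.01513 = 0.1208 M.
Dilution factor = 500.0/16.54 = 30.23, so [stock] = 0.1208 x 30.23 = 3.65 M.

3.65 M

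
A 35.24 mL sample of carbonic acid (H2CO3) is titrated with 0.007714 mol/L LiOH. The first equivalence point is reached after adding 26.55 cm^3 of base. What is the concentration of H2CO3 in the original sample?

0.00581 M

n(LiOH) = 0.007714 x 0.02655 = 0.0002048 mol.
At the first equivalence point, 1 mol OH^- react per mol H2CO3, so n(H2CO3) = 0.0002048 / 1 = 0.0002048 mol.
[H2CO3] = 0.0002048 / 0.03524 L = 0.00581 M.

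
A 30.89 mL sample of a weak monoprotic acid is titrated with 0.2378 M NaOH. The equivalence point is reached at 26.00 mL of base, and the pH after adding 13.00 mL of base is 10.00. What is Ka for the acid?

13.00 mL is half of the equivalence volume, so this is the half-equivalence point where [HA] = [A^-].
At half-equivalence pH = pKa, so pKa = 10.00.
Ka = 10^(-10.00) = 1.0 x 10^-10.

1.0 x 10^-10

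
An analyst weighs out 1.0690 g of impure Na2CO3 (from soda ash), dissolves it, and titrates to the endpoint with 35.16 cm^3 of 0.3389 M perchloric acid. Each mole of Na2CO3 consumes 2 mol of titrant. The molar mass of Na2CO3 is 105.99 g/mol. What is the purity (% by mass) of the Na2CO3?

59.1%

n(HClO4) = 0.3389 x 0.03516 = 0.01192 mol.
n(Na2CO3) = 0.01192 / 2 = 0.005958 mol.
mass of Na2CO3 = 0.005958 x 105.99 = 0.6315 g.
% purity = 0.6315 / 1.0690 x 100 = 59.1%.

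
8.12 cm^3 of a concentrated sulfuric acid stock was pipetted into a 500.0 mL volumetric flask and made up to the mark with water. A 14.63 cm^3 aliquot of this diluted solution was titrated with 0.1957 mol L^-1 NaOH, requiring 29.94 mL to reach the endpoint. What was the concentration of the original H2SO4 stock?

12.3 M

n(NaOH) = 0.1957 x 0.02994 = 0.005859 mol.
n(H2SO4) in the aliquot = 0.005859 x 1/2 = 0.002930 mol.
[diluted H2SO4] = 0.002930 / 0.01463 = 0.2002 M.
Dilution factor = 500.0/8.120 = 61.58, so [stock] = 0.2002 x 61.58 = 12.3 M.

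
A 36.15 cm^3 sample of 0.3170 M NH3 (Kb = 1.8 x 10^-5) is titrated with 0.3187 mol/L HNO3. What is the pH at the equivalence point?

5.03

n(NH3) = 0.3170 x 0.03615 = 0.01146 mol; V(HNO3) at equivalence = 0.01146/0.3187 = 0.03596 L.
At equivalence the base is fully converted to NH4+; total volume = 0.07211 L, so [NH4+] = 0.01146/0.07211 = 0.1589 M.
Ka(NH4+) = Kw/Kb = 1.0e-14 / 1.8 x 10^-5 = 5.56e-10.
[H^+] = sqrt(Ka x [NH4+]) = sqrt(5.56e-10 x 0.1589) = 9.40e-6 M.
pH = -log(9.40e-6) = 5.03.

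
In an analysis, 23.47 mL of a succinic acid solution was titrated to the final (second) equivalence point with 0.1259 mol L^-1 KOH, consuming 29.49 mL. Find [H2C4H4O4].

0.0791 M

n(KOH) = 0.1259 x 0.02949 = 0.003713 mol.
At the final (second) equivalence point, 2 mol OH^- react per mol H2C4H4O4, so n(H2C4H4O4) = 0.003713 / 2 = 0.001856 mol.
[H2C4H4O4] = 0.001856 / 0.02347 L = 0.0791 M.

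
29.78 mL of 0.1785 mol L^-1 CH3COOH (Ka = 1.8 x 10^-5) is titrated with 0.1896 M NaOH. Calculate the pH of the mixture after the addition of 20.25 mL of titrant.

Initial n(CH3COOH) = 0.1785 x 0.02978 = 0.005316 mol.
n(NaOH) added = 0.1896 x 0.02025 = 0.003839 mol, converting that many moles of CH3COOH to CH3COO-.
Remaining n(CH3COOH) = 0.001476 mol; n(CH3COO-) = 0.003839 mol.
By Henderson-Hasselbalch, pH = pKa + log([A^-]/[HA]) = 4.74 + log(0.003839/0.001476) = 4.74 + (+0.42) = 5.16.

5.16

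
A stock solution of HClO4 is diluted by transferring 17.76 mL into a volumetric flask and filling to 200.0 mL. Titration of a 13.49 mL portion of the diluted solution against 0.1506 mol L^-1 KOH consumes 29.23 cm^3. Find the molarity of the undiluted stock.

n(KOH) = 0.1506 x 0.02923 = 0.004402 mol.
n(HClO4) in the aliquot = 0.004402 mol.
[diluted HClO4] = 0.004402 / 0.01349 = 0.3263 M.
Dilution factor = 200.0/17.76 = 11.26, so [stock] = 0.3263 x 11.26 = 3.67 M.

3.67 M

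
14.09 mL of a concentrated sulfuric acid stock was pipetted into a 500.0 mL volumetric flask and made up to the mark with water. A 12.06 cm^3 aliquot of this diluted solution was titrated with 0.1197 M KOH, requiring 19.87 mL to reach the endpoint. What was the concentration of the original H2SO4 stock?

3.50 M

n(KOH) = 0.1197 x 0.01987 = 0.002378 mol.
n(H2SO4) in the aliquot = 0.002378 x 1/2 = 0.001189 mol.
[diluted H2SO4] = 0.001189 / 0.01206 = 0.09861 M.
Dilution factor = 500.0/14.09 = 35.49, so [stock] = 0.09861 x 35.49 = 3.50 M.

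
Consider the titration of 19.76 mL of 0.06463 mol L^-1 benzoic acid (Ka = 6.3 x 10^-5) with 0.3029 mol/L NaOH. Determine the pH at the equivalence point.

n(C6H5COOH) = 0.06463 x 0.01976 = 0.001277 mol; V(NaOH) at equivalence = 0.001277/0.3029 = 0.004216 L.
At equivalence all the acid is converted to C6H5COO-; total volume = 0.01976 + 0.004216 = 0.02398 L, so [C6H5COO-] = 0.001277/0.02398 = 0.05326 M.
Kb = Kw/Ka = 1.0e-14 / 6.3 x 10^-5 = 1.59e-10.
[OH^-] = sqrt(Kb x [C6H5COO-]) = sqrt(1.59e-10 x 0.05326) = 2.91e-6 M.
pOH = 5.54, so pH = 14.00 - 5.54 = 8.46.

8.46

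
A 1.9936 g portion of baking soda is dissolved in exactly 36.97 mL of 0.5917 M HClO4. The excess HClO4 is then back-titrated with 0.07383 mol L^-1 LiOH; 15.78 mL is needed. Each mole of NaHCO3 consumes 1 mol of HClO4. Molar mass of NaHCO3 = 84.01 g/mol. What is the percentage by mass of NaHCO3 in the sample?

Total n(HClO4) added = 0.5917 x 0.03697 = 0.02188 mol.
n(LiOH) used = 0.07383 x 0.01578 = 0.001165 mol, which equals the excess n(HClO4).
So n(HClO4) consumed by the sample = 0.02188 - 0.001165 = 0.02071 mol.
n(NaHCO3) = 0.02071 / 1 = 0.02071 mol.
mass NaHCO3 = 0.02071 x 84.01 = 1.740 g, so %NaHCO3 = 1.740/1.9936 x 100 = 87.3%.

87.3%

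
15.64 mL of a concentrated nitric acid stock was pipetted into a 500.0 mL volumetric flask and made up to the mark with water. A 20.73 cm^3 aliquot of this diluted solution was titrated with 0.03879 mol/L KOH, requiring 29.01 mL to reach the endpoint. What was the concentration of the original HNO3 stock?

1.74 M

n(KOH) = 0.03879 x 0.02901 = 0.001125 mol.
n(HNO3) in the aliquot = 0.001125 mol.
[diluted HNO3] = 0.001125 / 0.02073 = 0.05428 M.
Dilution factor = 500.0/15.64 = 31.97, so [stock] = 0.05428 x 31.97 = 1.74 M.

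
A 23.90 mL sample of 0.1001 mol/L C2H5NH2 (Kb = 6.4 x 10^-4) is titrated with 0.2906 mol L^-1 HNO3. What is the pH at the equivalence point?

n(C2H5NH2) = 0.1001 x 0.02390 = 0.002392 mol; V(HNO3) at equivalence = 0.002392/0.2906 = 0.008233 L.
At equivalence the base is fully converted to C2H5NH3+; total volume = 0.03213 L, so [C2H5NH3+] = 0.002392/0.03213 = 0.07445 M.
Ka(C2H5NH3+) = Kw/Kb = 1.0e-14 / 6.4 x 10^-4 = 1.56e-11.
[H^+] = sqrt(Ka x [C2H5NH3+]) = sqrt(1.56e-11 x 0.07445) = 1.08e-6 M.
pH = -log(1.08e-6) = 5.97.

5.97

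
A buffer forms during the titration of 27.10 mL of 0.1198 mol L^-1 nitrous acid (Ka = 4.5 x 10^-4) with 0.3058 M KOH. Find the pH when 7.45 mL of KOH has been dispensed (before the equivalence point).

Initial n(HNO2) = 0.1198 x 0.02710 = 0.003247 mol.
n(KOH) added = 0.3058 x 0.007450 = 0.002278 mol, converting that many moles of HNO2 to NO2-.
Remaining n(HNO2) = 0.0009684 mol; n(NO2-) = 0.002278 mol.
By Henderson-Hasselbalch, pH = pKa + log([A^-]/[HA]) = 3.35 + log(0.002278/0.0009684) = 3.35 + (+0.37) = 3.72.

3.72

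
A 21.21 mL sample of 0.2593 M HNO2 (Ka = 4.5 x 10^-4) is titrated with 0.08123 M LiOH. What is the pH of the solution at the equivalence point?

n(HNO2) = 0.2593 x 0.02121 = 0.005500 mol; V(LiOH) at equivalence = 0.005500/0.08123 = 0.06771 L.
At equivalence all the acid is converted to NO2-; total volume = 0.02121 + 0.06771 = 0.08892 L, so [NO2-] = 0.005500/0.08892 = 0.06185 M.
Kb = Kw/Ka = 1.0e-14 / 4.5 x 10^-4 = 2.22e-11.
[OH^-] = sqrt(Kb x [NO2-]) = sqrt(2.22e-11 x 0.06185) = 1.17e-6 M.
pOH = 5.93, so pH = 14.00 - 5.93 = 8.07.

8.07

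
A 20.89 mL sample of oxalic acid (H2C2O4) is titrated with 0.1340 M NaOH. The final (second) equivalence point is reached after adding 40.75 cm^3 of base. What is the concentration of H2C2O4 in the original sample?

n(NaOH) = 0.1340 x 0.04075 = 0.005461 mol.
At the final (second) equivalence point, 2 mol OH^- react per mol H2C2O4, so n(H2C2O4) = 0.005461 / 2 = 0.002730 mol.
[H2C2O4] = 0.002730 / 0.02089 L = 0.131 M.

0.131 M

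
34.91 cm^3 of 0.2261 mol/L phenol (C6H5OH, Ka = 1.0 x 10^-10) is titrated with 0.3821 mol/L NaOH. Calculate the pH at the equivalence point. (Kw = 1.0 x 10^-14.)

n(C6H5OH) = 0.2261 x 0.03491 = 0.007893 mol; V(NaOH) at equivalence = 0.007893/0.3821 = 0.02066 L.
At equivalence all the acid is converted to C6H5O-; total volume = 0.03491 + 0.02066 = 0.05557 L, so [C6H5O-] = 0.007893/0.05557 = 0.1420 M.
Kb = Kw/Ka = 1.0e-14 / 1.0 x 10^-10 = 0.000100.
[OH^-] = sqrt(Kb x [C6H5O-]) = sqrt(0.000100 x 0.1420) = 0.00377 M.
pOH = 2.42, so pH = 14.00 - 2.42 = 11.58.

11.58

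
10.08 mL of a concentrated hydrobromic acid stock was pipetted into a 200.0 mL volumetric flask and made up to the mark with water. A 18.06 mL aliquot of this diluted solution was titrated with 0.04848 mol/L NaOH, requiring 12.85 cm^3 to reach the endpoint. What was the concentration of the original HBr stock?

0.684 M

n(NaOH) = 0.04848 x 0.01285 = 0.0006230 mol.
n(HBr) in the aliquot = 0.0006230 mol.
[diluted HBr] = 0.0006230 / 0.01806 = 0.03449 M.
Dilution factor = 200.0/10.08 = 19.84, so [stock] = 0.03449 x 19.84 = 0.684 M.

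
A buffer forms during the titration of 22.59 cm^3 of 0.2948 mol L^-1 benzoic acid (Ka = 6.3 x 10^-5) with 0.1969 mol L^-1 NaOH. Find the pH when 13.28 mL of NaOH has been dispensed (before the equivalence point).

4.01

Initial n(C6H5COOH) = 0.2948 x 0.02259 = 0.006660 mol.
n(NaOH) added = 0.1969 x 0.01328 = 0.002615 mol, converting that many moles of C6H5COOH to C6H5COO-.
Remaining n(C6H5COOH) = 0.004045 mol; n(C6H5COO-) = 0.002615 mol.
By Henderson-Hasselbalch, pH = pKa + log([A^-]/[HA]) = 4.20 + log(0.002615/0.004045) = 4.20 + (-0.19) = 4.01.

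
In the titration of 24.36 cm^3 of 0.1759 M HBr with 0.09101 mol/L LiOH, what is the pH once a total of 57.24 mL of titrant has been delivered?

n(acid) = 0.1759 x 0.02436 = 0.004285 mol; n(LiOH) added = 0.09101 x 0.05724 = 0.005209 mol.
Base is in excess by 0.005209 - 0.004285 = 0.0009245 mol in a total volume of 0.08160 L.
[OH^-] = 0.0009245/0.08160 = 0.01133 M, so pOH = 1.95 and pH = 14.00 - 1.95 = 12.05.

12.05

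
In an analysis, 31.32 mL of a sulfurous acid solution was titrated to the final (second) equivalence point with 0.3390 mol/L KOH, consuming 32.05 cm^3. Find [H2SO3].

n(KOH) = 0.3390 x 0.03205 = 0.01086 mol.
At the final (second) equivalence point, 2 mol OH^- react per mol H2SO3, so n(H2SO3) = 0.01086 / 2 = 0.005432 mol.
[H2SO3] = 0.005432 / 0.03132 L = 0.173 M.

0.173 M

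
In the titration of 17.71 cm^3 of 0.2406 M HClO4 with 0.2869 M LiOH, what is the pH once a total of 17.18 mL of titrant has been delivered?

12.28

n(acid) = 0.2406 x 0.01771 = 0.004261 mol; n(LiOH) added = 0.2869 x 0.01718 = 0.004929 mol.
Base is in excess by 0.004929 - 0.004261 = 0.0006679 mol in a total volume of 0.03489 L.
[OH^-] = 0.0006679/0.03489 = 0.01914 M, so pOH = 1.72 and pH = 14.00 - 1.72 = 12.28.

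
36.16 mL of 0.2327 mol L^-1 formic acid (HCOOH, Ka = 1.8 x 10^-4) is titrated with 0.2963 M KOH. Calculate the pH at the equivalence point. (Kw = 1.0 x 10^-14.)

n(HCOOH) = 0.2327 x 0.03616 = 0.008414 mol; V(KOH) at equivalence = 0.008414/0.2963 = 0.02840 L.
At equivalence all the acid is converted to HCOO-; total volume = 0.03616 + 0.02840 = 0.06456 L, so [HCOO-] = 0.008414/0.06456 = 0.1303 M.
Kb = Kw/Ka = 1.0e-14 / 1.8 x 10^-4 = 5.56e-11.
[OH^-] = sqrt(Kb x [HCOO-]) = sqrt(5.56e-11 x 0.1303) = 2.69e-6 M.
pOH = 5.57, so pH = 14.00 - 5.57 = 8.43.

8.43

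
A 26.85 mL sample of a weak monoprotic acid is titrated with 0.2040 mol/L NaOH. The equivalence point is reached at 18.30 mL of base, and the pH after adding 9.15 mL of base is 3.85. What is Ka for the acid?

9.15 mL is half of the equivalence volume, so this is the half-equivalence point where [HA] = [A^-].
At half-equivalence pH = pKa, so pKa = 3.85.
Ka = 10^(-3.85) = 1.4 x 10^-4.

1.4 x 10^-4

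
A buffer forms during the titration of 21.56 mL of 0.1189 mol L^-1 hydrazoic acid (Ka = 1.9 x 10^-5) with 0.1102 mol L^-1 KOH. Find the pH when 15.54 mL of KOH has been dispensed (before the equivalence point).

Initial n(HN3) = 0.1189 x 0.02156 = 0.002563 mol.
n(KOH) added = 0.1102 x 0.01554 = 0.001713 mol, converting that many moles of HN3 to N3-.
Remaining n(HN3) = 0.0008510 mol; n(N3-) = 0.001713 mol.
By Henderson-Hasselbalch, pH = pKa + log([A^-]/[HA]) = 4.72 + log(0.001713/0.0008510) = 4.72 + (+0.30) = 5.02.

5.02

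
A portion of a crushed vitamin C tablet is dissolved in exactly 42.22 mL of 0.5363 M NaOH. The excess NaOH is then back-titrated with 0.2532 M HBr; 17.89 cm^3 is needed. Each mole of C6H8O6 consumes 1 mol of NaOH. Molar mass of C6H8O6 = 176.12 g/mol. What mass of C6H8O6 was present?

3.19 g

Total n(NaOH) added = 0.5363 x 0.04222 = 0.02264 mol.
n(HBr) used = 0.2532 x 0.01789 = 0.004530 mol, which equals the excess n(NaOH).
So n(NaOH) consumed by the sample = 0.02264 - 0.004530 = 0.01811 mol.
n(C6H8O6) = 0.01811 / 1 = 0.01811 mol.
mass = 0.01811 mol x 176.12 g/mol = 3.19 g.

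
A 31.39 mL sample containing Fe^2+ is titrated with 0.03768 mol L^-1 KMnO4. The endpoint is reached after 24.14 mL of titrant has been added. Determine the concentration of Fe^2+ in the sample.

n(KMnO4) = 0.03768 x 0.02414 = 0.0009096 mol.
From the balanced equation, 1 mol KMnO4 reacts with 5 mol Fe^2+, so n(Fe^2+) = 0.0009096 x 5/1 = 0.004548 mol.
[Fe^2+] = 0.004548 / 0.03139 L = 0.145 M.

0.145 M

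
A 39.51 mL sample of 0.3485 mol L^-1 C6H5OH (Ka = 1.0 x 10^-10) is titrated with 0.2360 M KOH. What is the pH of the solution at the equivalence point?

n(C6H5OH) = 0.3485 x 0.03951 = 0.01377 mol; V(KOH) at equivalence = 0.01377/0.2360 = 0.05834 L.
At equivalence all the acid is converted to C6H5O-; total volume = 0.03951 + 0.05834 = 0.09785 L, so [C6H5O-] = 0.01377/0.09785 = 0.1407 M.
Kb = Kw/Ka = 1.0e-14 / 1.0 x 10^-10 = 0.000100.
[OH^-] = sqrt(Kb x [C6H5O-]) = sqrt(0.000100 x 0.1407) = 0.00375 M.
pOH = 2.43, so pH = 14.00 - 2.43 = 11.57.

11.57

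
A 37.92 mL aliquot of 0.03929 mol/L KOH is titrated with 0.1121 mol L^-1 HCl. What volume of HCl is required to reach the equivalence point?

n(KOH) = 0.03929 mol/L x 0.03792 L = 0.001490 mol.
At equivalence n(HCl) = n(KOH) = 0.001490 mol.
V(HCl) = 0.001490 / 0.1121 = 0.01329 L = 13.3 mL.

13.3 mL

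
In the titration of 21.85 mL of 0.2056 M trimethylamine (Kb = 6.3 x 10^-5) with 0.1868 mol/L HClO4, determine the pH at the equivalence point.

5.40

n((CH3)3N) = 0.2056 x 0.02185 = 0.004492 mol; V(HClO4) at equivalence = 0.004492/0.1868 = 0.02405 L.
At equivalence the base is fully converted to (CH3)3NH+; total volume = 0.04590 L, so [(CH3)3NH+] = 0.004492/0.04590 = 0.09787 M.
Ka((CH3)3NH+) = Kw/Kb = 1.0e-14 / 6.3 x 10^-5 = 1.59e-10.
[H^+] = sqrt(Ka x [(CH3)3NH+]) = sqrt(1.59e-10 x 0.09787) = 3.94e-6 M.
pH = -log(3.94e-6) = 5.40.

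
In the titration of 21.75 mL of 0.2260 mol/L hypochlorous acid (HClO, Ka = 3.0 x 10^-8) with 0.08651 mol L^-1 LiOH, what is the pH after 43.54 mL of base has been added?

Initial n(HClO) = 0.2260 x 0.02175 = 0.004915 mol.
n(LiOH) added = 0.08651 x 0.04354 = 0.003767 mol, converting that many moles of HClO to ClO-.
Remaining n(HClO) = 0.001149 mol; n(ClO-) = 0.003767 mol.
By Henderson-Hasselbalch, pH = pKa + log([A^-]/[HA]) = 7.52 + log(0.003767/0.001149) = 7.52 + (+0.52) = 8.04.

8.04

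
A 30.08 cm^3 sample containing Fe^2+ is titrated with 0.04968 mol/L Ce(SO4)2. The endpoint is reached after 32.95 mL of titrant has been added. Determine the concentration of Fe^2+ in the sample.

n(Ce(SO4)2) = 0.04968 x 0.03295 = 0.001637 mol.
From the balanced equation, 1 mol Ce(SO4)2 reacts with 1 mol Fe^2+, so n(Fe^2+) = 0.001637 x 1/1 = 0.001637 mol.
[Fe^2+] = 0.001637 / 0.03008 L = 0.0544 M.

0.0544 M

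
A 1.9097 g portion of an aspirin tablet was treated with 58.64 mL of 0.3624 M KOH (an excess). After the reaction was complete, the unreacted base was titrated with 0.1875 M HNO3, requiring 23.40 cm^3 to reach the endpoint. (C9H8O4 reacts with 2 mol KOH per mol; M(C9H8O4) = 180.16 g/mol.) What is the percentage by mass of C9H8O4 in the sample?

Total n(KOH) added = 0.3624 x 0.05864 = 0.02125 mol.
n(HNO3) used = 0.1875 x 0.02340 = 0.004387 mol, which equals the excess n(KOH).
So n(KOH) consumed by the sample = 0.02125 - 0.004387 = 0.01686 mol.
n(C9H8O4) = 0.01686 / 2 = 0.008432 mol.
mass C9H8O4 = 0.008432 x 180.16 = 1.519 g, so %C9H8O4 = 1.519/1.9097 x 100 = 79.5%.

79.5%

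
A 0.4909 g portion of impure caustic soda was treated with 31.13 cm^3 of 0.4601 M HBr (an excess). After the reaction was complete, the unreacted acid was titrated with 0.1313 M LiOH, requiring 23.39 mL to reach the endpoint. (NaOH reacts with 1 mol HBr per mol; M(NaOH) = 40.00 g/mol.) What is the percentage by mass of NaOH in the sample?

Total n(HBr) added = 0.4601 x 0.03113 = 0.01432 mol.
n(LiOH) used = 0.1313 x 0.02339 = 0.003071 mol, which equals the excess n(HBr).
So n(HBr) consumed by the sample = 0.01432 - 0.003071 = 0.01125 mol.
n(NaOH) = 0.01125 / 1 = 0.01125 mol.
mass NaOH = 0.01125 x 40.00 = 0.4501 g, so %NaOH = 0.4501/0.4909 x 100 = 91.7%.

91.7%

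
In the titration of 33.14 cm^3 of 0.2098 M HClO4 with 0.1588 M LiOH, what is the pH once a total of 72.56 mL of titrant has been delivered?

n(acid) = 0.2098 x 0.03314 = 0.006953 mol; n(LiOH) added = 0.1588 x 0.07256 = 0.01152 mol.
Base is in excess by 0.01152 - 0.006953 = 0.004570 mol in a total volume of 0.1057 L.
[OH^-] = 0.004570/0.1057 = 0.04323 M, so pOH = 1.36 and pH = 14.00 - 1.36 = 12.64.

12.64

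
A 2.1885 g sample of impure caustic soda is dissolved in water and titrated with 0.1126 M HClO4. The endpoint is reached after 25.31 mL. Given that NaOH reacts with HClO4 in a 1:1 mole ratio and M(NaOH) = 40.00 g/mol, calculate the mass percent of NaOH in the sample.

n(HClO4) = 0.1126 x 0.02531 = 0.002850 mol.
n(NaOH) = 0.002850 / 1 = 0.002850 mol.
mass of NaOH = 0.002850 x 40.00 = 0.1140 g.
% purity = 0.1140 / 2.1885 x 100 = 5.21%.

5.21%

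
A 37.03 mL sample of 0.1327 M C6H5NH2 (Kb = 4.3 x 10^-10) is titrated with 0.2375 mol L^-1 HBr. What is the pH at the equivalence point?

n(C6H5NH2) = 0.1327 x 0.03703 = 0.004914 mol; V(HBr) at equivalence = 0.004914/0.2375 = 0.02069 L.
At equivalence the base is fully converted to C6H5NH3+; total volume = 0.05772 L, so [C6H5NH3+] = 0.004914/0.05772 = 0.08513 M.
Ka(C6H5NH3+) = Kw/Kb = 1.0e-14 / 4.3 x 10^-10 = 2.33e-5.
[H^+] = sqrt(Ka x [C6H5NH3+]) = sqrt(2.33e-5 x 0.08513) = 0.00141 M.
pH = -log(0.00141) = 2.85.

2.85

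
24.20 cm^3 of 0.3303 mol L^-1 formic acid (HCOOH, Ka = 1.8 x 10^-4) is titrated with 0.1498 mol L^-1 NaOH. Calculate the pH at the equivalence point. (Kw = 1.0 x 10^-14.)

n(HCOOH) = 0.3303 x 0.02420 = 0.007993 mol; V(NaOH) at equivalence = 0.007993/0.1498 = 0.05336 L.
At equivalence all the acid is converted to HCOO-; total volume = 0.02420 + 0.05336 = 0.07756 L, so [HCOO-] = 0.007993/0.07756 = 0.1031 M.
Kb = Kw/Ka = 1.0e-14 / 1.8 x 10^-4 = 5.56e-11.
[OH^-] = sqrt(Kb x [HCOO-]) = sqrt(5.56e-11 x 0.1031) = 2.39e-6 M.
pOH = 5.62, so pH = 14.00 - 5.62 = 8.38.

8.38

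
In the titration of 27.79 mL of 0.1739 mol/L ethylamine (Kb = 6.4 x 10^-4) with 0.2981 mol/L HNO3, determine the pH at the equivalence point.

n(C2H5NH2) = 0.1739 x 0.02779 = 0.004833 mol; V(HNO3) at equivalence = 0.004833/0.2981 = 0.01621 L.
At equivalence the base is fully converted to C2H5NH3+; total volume = 0.04400 L, so [C2H5NH3+] = 0.004833/0.04400 = 0.1098 M.
Ka(C2H5NH3+) = Kw/Kb = 1.0e-14 / 6.4 x 10^-4 = 1.56e-11.
[H^+] = sqrt(Ka x [C2H5NH3+]) = sqrt(1.56e-11 x 0.1098) = 1.31e-6 M.
pH = -log(1.31e-6) = 5.88.

5.88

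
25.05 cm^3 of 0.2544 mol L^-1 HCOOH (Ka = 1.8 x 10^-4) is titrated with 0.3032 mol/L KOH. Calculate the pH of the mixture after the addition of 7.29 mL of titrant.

Initial n(HCOOH) = 0.2544 x 0.02505 = 0.006373 mol.
n(KOH) added = 0.3032 x 0.007290 = 0.002210 mol, converting that many moles of HCOOH to HCOO-.
Remaining n(HCOOH) = 0.004162 mol; n(HCOO-) = 0.002210 mol.
By Henderson-Hasselbalch, pH = pKa + log([A^-]/[HA]) = 3.74 + log(0.002210/0.004162) = 3.74 + (-0.27) = 3.47.

3.47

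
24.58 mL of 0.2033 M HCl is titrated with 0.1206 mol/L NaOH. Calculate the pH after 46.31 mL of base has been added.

11.92

n(acid) = 0.2033 x 0.02458 = 0.004997 mol; n(NaOH) added = 0.1206 x 0.04631 = 0.005585 mol.
Base is in excess by 0.005585 - 0.004997 = 0.0005879 mol in a total volume of 0.07089 L.
[OH^-] = 0.0005879/0.07089 = 0.008293 M, so pOH = 2.08 and pH = 14.00 - 2.08 = 11.92.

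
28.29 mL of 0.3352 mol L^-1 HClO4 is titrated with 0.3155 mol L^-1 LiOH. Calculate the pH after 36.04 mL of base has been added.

n(acid) = 0.3352 x 0.02829 = 0.009483 mol; n(LiOH) added = 0.3155 x 0.03604 = 0.01137 mol.
Base is in excess by 0.01137 - 0.009483 = 0.001888 mol in a total volume of 0.06433 L.
[OH^-] = 0.001888/0.06433 = 0.02935 M, so pOH = 1.53 and pH = 14.00 - 1.53 = 12.47.

12.47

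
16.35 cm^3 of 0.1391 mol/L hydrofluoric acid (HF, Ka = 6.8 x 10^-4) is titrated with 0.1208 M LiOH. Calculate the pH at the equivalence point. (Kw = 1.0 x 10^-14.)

n(HF) = 0.1391 x 0.01635 = 0.002274 mol; V(LiOH) at equivalence = 0.002274/0.1208 = 0.01883 L.
At equivalence all the acid is converted to F-; total volume = 0.01635 + 0.01883 = 0.03518 L, so [F-] = 0.002274/0.03518 = 0.06465 M.
Kb = Kw/Ka = 1.0e-14 / 6.8 x 10^-4 = 1.47e-11.
[OH^-] = sqrt(Kb x [F-]) = sqrt(1.47e-11 x 0.06465) = 9.75e-7 M.
pOH = 6.01, so pH = 14.00 - 6.01 = 7.99.

7.99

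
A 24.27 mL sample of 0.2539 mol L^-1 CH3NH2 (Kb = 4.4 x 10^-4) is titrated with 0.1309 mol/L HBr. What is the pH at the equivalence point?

5.85

n(CH3NH2) = 0.2539 x 0.02427 = 0.006162 mol; V(HBr) at equivalence = 0.006162/0.1309 = 0.04708 L.
At equivalence the base is fully converted to CH3NH3+; total volume = 0.07135 L, so [CH3NH3+] = 0.006162/0.07135 = 0.08637 M.
Ka(CH3NH3+) = Kw/Kb = 1.0e-14 / 4.4 x 10^-4 = 2.27e-11.
[H^+] = sqrt(Ka x [CH3NH3+]) = sqrt(2.27e-11 x 0.08637) = 1.40e-6 M.
pH = -log(1.40e-6) = 5.85.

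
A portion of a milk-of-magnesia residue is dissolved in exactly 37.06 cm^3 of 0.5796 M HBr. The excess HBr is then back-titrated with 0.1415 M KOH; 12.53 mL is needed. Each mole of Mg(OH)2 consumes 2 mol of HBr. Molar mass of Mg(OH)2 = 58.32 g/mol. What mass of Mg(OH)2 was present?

Total n(HBr) added = 0.5796 x 0.03706 = 0.02148 mol.
n(KOH) used = 0.1415 x 0.01253 = 0.001773 mol, which equals the excess n(HBr).
So n(HBr) consumed by the sample = 0.02148 - 0.001773 = 0.01971 mol.
n(Mg(OH)2) = 0.01971 / 2 = 0.009853 mol.
mass = 0.009853 mol x 58.32 g/mol = 0.575 g.

0.575 g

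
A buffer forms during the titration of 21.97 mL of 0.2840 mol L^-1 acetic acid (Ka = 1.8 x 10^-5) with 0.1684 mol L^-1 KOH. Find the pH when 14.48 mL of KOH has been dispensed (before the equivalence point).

Initial n(CH3COOH) = 0.2840 x 0.02197 = 0.006239 mol.
n(KOH) added = 0.1684 x 0.01448 = 0.002438 mol, converting that many moles of CH3COOH to CH3COO-.
Remaining n(CH3COOH) = 0.003801 mol; n(CH3COO-) = 0.002438 mol.
By Henderson-Hasselbalch, pH = pKa + log([A^-]/[HA]) = 4.74 + log(0.002438/0.003801) = 4.74 + (-0.19) = 4.55.

4.55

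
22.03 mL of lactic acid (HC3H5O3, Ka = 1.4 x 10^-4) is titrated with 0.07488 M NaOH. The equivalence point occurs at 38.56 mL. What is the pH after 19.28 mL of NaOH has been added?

3.85

19.28 mL is exactly half the equivalence volume (38.56/2), i.e. the half-equivalence point.
There, n(HA) = n(A^-), so pH = pKa = -log(1.4 x 10^-4) = 3.85.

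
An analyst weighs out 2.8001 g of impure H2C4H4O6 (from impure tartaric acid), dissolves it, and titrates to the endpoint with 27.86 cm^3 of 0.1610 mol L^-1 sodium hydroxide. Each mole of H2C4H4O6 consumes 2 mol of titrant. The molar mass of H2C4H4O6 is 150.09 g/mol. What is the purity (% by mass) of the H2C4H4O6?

n(NaOH) = 0.1610 x 0.02786 = 0.004485 mol.
n(H2C4H4O6) = 0.004485 / 2 = 0.002243 mol.
mass of H2C4H4O6 = 0.002243 x 150.09 = 0.3366 g.
% purity = 0.3366 / 2.8001 x 100 = 12.0%.

12.0%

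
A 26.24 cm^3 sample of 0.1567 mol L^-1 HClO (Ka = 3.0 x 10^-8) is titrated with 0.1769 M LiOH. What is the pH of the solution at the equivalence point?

10.22

n(HClO) = 0.1567 x 0.02624 = 0.004112 mol; V(LiOH) at equivalence = 0.004112/0.1769 = 0.02324 L.
At equivalence all the acid is converted to ClO-; total volume = 0.02624 + 0.02324 = 0.04948 L, so [ClO-] = 0.004112/0.04948 = 0.08309 M.
Kb = Kw/Ka = 1.0e-14 / 3.0 x 10^-8 = 3.33e-7.
[OH^-] = sqrt(Kb x [ClO-]) = sqrt(3.33e-7 x 0.08309) = 0.000166 M.
pOH = 3.78, so pH = 14.00 - 3.78 = 10.22.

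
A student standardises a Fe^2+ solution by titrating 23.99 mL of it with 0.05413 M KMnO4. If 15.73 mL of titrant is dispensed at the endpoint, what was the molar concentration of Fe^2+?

n(KMnO4) = 0.05413 x 0.01573 = 0.0008515 mol.
From the balanced equation, 1 mol KMnO4 reacts with 5 mol Fe^2+, so n(Fe^2+) = 0.0008515 x 5/1 = 0.004257 mol.
[Fe^2+] = 0.004257 / 0.02399 L = 0.177 M.

0.177 M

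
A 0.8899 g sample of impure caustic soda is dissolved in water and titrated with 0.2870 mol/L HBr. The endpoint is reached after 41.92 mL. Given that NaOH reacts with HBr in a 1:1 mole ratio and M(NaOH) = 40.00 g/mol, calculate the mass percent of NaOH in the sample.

n(HBr) = 0.2870 x 0.04192 = 0.01203 mol.
n(NaOH) = 0.01203 / 1 = 0.01203 mol.
mass of NaOH = 0.01203 x 40.00 = 0.4812 g.
% purity = 0.4812 / 0.8899 x 100 = 54.1%.

54.1%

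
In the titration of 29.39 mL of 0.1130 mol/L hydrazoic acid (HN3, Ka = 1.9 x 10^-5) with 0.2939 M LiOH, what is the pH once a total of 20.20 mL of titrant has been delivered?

12.72

n(acid) = 0.1130 x 0.02939 = 0.003321 mol; n(LiOH) added = 0.2939 x 0.02020 = 0.005937 mol.
Base is in excess by 0.005937 - 0.003321 = 0.002616 mol in a total volume of 0.04959 L.
[OH^-] = 0.002616/0.04959 = 0.05275 M, so pOH = 1.28 and pH = 14.00 - 1.28 = 12.72.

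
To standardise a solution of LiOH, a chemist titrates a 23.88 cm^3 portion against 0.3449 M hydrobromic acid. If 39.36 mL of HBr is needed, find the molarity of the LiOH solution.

0.568 M

n(HBr) delivered = 0.3449 x 0.03936 = 0.01358 mol.
For a 1:1 reaction, n(LiOH) = 0.01358 mol.
[LiOH] = 0.01358 mol / 0.02388 L = 0.568 M.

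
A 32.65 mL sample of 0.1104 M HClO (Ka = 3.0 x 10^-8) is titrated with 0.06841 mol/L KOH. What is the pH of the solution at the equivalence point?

10.07

n(HClO) = 0.1104 x 0.03265 = 0.003605 mol; V(KOH) at equivalence = 0.003605/0.06841 = 0.05269 L.
At equivalence all the acid is converted to ClO-; total volume = 0.03265 + 0.05269 = 0.08534 L, so [ClO-] = 0.003605/0.08534 = 0.04224 M.
Kb = Kw/Ka = 1.0e-14 / 3.0 x 10^-8 = 3.33e-7.
[OH^-] = sqrt(Kb x [ClO-]) = sqrt(3.33e-7 x 0.04224) = 0.000119 M.
pOH = 3.93, so pH = 14.00 - 3.93 = 10.07.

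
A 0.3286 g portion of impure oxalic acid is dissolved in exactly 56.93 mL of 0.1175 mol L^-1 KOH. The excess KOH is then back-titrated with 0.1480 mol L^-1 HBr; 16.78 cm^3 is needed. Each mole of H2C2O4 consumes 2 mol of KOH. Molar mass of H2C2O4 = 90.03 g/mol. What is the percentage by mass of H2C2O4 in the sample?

57.6%

Total n(KOH) added = 0.1175 x 0.05693 = 0.006689 mol.
n(HBr) used = 0.1480 x 0.01678 = 0.002483 mol, which equals the excess n(KOH).
So n(KOH) consumed by the sample = 0.006689 - 0.002483 = 0.004206 mol.
n(H2C2O4) = 0.004206 / 2 = 0.002103 mol.
mass H2C2O4 = 0.002103 x 90.03 = 0.1893 g, so %H2C2O4 = 0.1893/0.3286 x 100 = 57.6%.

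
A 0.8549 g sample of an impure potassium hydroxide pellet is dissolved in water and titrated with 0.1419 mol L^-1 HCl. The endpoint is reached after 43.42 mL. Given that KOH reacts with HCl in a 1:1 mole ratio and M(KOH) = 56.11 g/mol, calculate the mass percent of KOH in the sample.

n(HCl) = 0.1419 x 0.04342 = 0.006161 mol.
n(KOH) = 0.006161 / 1 = 0.006161 mol.
mass of KOH = 0.006161 x 56.11 = 0.3457 g.
% purity = 0.3457 / 0.8549 x 100 = 40.4%.

40.4%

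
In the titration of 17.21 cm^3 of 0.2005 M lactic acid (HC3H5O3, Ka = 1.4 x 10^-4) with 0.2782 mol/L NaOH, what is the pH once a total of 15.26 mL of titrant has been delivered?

12.39

n(acid) = 0.2005 x 0.01721 = 0.003451 mol; n(NaOH) added = 0.2782 x 0.01526 = 0.004245 mol.
Base is in excess by 0.004245 - 0.003451 = 0.0007947 mol in a total volume of 0.03247 L.
[OH^-] = 0.0007947/0.03247 = 0.02448 M, so pOH = 1.61 and pH = 14.00 - 1.61 = 12.39.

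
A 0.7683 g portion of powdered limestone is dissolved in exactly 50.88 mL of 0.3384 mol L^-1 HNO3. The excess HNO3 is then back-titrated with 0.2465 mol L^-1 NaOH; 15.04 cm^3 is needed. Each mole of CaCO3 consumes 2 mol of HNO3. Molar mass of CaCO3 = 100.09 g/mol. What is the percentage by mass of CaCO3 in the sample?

88.0%

Total n(HNO3) added = 0.3384 x 0.05088 = 0.01722 mol.
n(NaOH) used = 0.2465 x 0.01504 = 0.003707 mol, which equals the excess n(HNO3).
So n(HNO3) consumed by the sample = 0.01722 - 0.003707 = 0.01351 mol.
n(CaCO3) = 0.01351 / 2 = 0.006755 mol.
mass CaCO3 = 0.006755 x 100.09 = 0.6761 g, so %CaCO3 = 0.6761/0.7683 x 100 = 88.0%.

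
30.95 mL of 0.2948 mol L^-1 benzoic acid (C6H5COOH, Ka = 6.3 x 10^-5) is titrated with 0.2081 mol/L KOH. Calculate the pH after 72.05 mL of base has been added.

n(acid) = 0.2948 x 0.03095 = 0.009124 mol; n(KOH) added = 0.2081 x 0.07205 = 0.01499 mol.
Base is in excess by 0.01499 - 0.009124 = 0.005870 mol in a total volume of 0.1030 L.
[OH^-] = 0.005870/0.1030 = 0.05699 M, so pOH = 1.24 and pH = 14.00 - 1.24 = 12.76.

12.76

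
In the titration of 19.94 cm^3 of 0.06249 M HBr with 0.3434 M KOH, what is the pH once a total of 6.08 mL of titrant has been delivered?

12.51

n(acid) = 0.06249 x 0.01994 = 0.001246 mol; n(KOH) added = 0.3434 x 0.006080 = 0.002088 mol.
Base is in excess by 0.002088 - 0.001246 = 0.0008418 mol in a total volume of 0.02602 L.
[OH^-] = 0.0008418/0.02602 = 0.03235 M, so pOH = 1.49 and pH = 14.00 - 1.49 = 12.51.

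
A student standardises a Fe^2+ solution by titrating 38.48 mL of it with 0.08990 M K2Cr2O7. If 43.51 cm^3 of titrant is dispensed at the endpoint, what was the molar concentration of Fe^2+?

0.610 M

n(K2Cr2O7) = 0.08990 x 0.04351 = 0.003912 mol.
From the balanced equation, 1 mol K2Cr2O7 reacts with 6 mol Fe^2+, so n(Fe^2+) = 0.003912 x 6/1 = 0.02347 mol.
[Fe^2+] = 0.02347 / 0.03848 L = 0.610 M.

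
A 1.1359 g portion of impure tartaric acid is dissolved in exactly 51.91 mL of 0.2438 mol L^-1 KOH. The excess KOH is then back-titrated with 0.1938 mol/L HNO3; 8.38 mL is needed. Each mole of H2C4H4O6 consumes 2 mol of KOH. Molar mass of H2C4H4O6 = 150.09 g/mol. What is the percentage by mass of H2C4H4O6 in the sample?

Total n(KOH) added = 0.2438 x 0.05191 = 0.01266 mol.
n(HNO3) used = 0.1938 x 0.008380 = 0.001624 mol, which equals the excess n(KOH).
So n(KOH) consumed by the sample = 0.01266 - 0.001624 = 0.01103 mol.
n(H2C4H4O6) = 0.01103 / 2 = 0.005516 mol.
mass H2C4H4O6 = 0.005516 x 150.09 = 0.8279 g, so %H2C4H4O6 = 0.8279/1.1359 x 100 = 72.9%.

72.9%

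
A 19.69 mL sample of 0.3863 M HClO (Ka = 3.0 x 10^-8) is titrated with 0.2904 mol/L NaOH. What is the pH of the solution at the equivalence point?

10.37

n(HClO) = 0.3863 x 0.01969 = 0.007606 mol; V(NaOH) at equivalence = 0.007606/0.2904 = 0.02619 L.
At equivalence all the acid is converted to ClO-; total volume = 0.01969 + 0.02619 = 0.04588 L, so [ClO-] = 0.007606/0.04588 = 0.1658 M.
Kb = Kw/Ka = 1.0e-14 / 3.0 x 10^-8 = 3.33e-7.
[OH^-] = sqrt(Kb x [ClO-]) = sqrt(3.33e-7 x 0.1658) = 0.000235 M.
pOH = 3.63, so pH = 14.00 - 3.63 = 10.37.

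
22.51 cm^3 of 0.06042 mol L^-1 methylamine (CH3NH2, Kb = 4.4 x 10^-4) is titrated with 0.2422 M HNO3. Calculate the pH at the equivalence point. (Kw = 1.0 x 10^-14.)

5.98

n(CH3NH2) = 0.06042 x 0.02251 = 0.001360 mol; V(HNO3) at equivalence = 0.001360/0.2422 = 0.005615 L.
At equivalence the base is fully converted to CH3NH3+; total volume = 0.02813 L, so [CH3NH3+] = 0.001360/0.02813 = 0.04836 M.
Ka(CH3NH3+) = Kw/Kb = 1.0e-14 / 4.4 x 10^-4 = 2.27e-11.
[H^+] = sqrt(Ka x [CH3NH3+]) = sqrt(2.27e-11 x 0.04836) = 1.05e-6 M.
pH = -log(1.05e-6) = 5.98.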